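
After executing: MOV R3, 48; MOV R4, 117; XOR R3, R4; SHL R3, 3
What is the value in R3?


Register state trace:
  MOV R3, 48  → R3 = 48 (0b00110000)
  MOV R4, 117  → R4 = 117 (0b01110101)
  XOR R3, R4  → R3 = 48 XOR 117 = 69 (0b01000101)
  SHL R3, 3  → R3 = 69 << 3 = 552
Final: R3 = 552

552


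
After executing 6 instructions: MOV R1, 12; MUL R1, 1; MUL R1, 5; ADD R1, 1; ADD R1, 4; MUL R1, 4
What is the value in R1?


Register state trace:
  MOV R1, 12  → R1 = 12
  MUL R1, 1  → R1 = 12 * 1 = 12
  MUL R1, 5  → R1 = 12 * 5 = 60
  ADD R1, 1  → R1 = 60 + 1 = 61
  ADD R1, 4  → R1 = 61 + 4 = 65
  MUL R1, 4  → R1 = 65 * 4 = 260
Final: R1 = 260

260


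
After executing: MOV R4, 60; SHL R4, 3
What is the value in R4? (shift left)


Register state trace:
  MOV R4, 60  → R4 = 60
  SHL R4, 3  → R4 = 60 << 3 = 60 * 2^3 = 480
Final: R4 = 480

480


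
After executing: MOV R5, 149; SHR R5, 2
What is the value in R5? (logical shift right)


Register state trace:
  MOV R5, 149  → R5 = 149
  SHR R5, 2  → R5 = 149 >> 2 = 149 // 2^2 = 37
Final: R5 = 37

37


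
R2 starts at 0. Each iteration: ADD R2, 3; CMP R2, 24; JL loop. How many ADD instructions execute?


Loop trace (R2 starts at 0, target 24, step 3):
  ADD #1: R2 = 0 + 3 = 3  → 3 < 24, loop
  ADD #2: R2 = 3 + 3 = 6  → 6 < 24, loop
  ADD #3: R2 = 6 + 3 = 9  → 9 < 24, loop
  ADD #4: R2 = 9 + 3 = 12  → 12 < 24, loop
  ADD #5: R2 = 12 + 3 = 15  → 15 < 24, loop
  ADD #6: R2 = 15 + 3 = 18  → 18 < 24, loop
  ADD #7: R2 = 18 + 3 = 21  → 21 < 24, loop
  ADD #8: R2 = 21 + 3 = 24  → 24 >= 24, exit
Total ADD instructions: 8

8


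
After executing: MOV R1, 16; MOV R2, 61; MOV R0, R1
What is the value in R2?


Register state trace:
  MOV R1, 16  → R1 = 16
  MOV R2, 61  → R2 = 61
  MOV R0, R1  → R0 = 16
Final: R2 = 61

61


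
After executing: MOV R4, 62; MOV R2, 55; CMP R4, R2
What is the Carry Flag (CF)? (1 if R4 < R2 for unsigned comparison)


Register state trace:
  MOV R4, 62  → R4 = 62
  MOV R2, 55  → R2 = 55
  CMP R4, R2  → unsigned 62 - 55: no borrow
  62 >= 55, so CF = 0
CF = 0

0


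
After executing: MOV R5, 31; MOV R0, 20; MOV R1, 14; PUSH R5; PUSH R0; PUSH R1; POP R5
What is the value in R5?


Stack trace (top is rightmost):
  MOV R5, 31  → R5 = 31
  MOV R0, 20  → R0 = 20
  MOV R1, 14  → R1 = 14
  PUSH R5  → stack: [31]
  PUSH R0  → stack: [31, 20]
  PUSH R1  → stack: [31, 20, 14]
  POP R5  → R5 = 14, stack: [31, 20]
Final: R5 = 14

14


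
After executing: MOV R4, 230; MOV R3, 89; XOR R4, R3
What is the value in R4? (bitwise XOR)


Register state trace:
  MOV R4, 230  → R4 = 230 (0b11100110)
  MOV R3, 89  → R3 = 89 (0b01011001)
  XOR R4, R3  → R4 = 230 XOR 89 = 191 (0b10111111)
Final: R4 = 191

191


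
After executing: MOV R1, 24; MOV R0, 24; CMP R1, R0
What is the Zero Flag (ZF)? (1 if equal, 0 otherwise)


Register state trace:
  MOV R1, 24  → R1 = 24
  MOV R0, 24  → R0 = 24
  CMP R1, R0  → computes 24 - 24 = 0
  Result is zero, so values are equal
ZF = 1

1


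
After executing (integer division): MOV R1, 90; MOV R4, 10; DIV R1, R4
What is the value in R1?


Register state trace:
  MOV R1, 90  → R1 = 90
  MOV R4, 10  → R4 = 10
  DIV R1, R4  → R1 = 90 // 10 = 9
Final: R1 = 9

9


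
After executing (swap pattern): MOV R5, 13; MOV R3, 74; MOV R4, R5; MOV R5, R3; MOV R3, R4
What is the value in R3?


Register state trace (swap pattern):
  MOV R5, 13  → R5 = 13
  MOV R3, 74  → R3 = 74
  MOV R4, R5  → R4 = 13  (save R5)
  MOV R5, R3  → R5 = 74  (R5 gets R3's value)
  MOV R3, R4  → R3 = 13  (R3 gets saved value)
Final: R3 = 13

13


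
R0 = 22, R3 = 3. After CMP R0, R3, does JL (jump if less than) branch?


Trace:
  R0 = 22, R3 = 3
  CMP R0, R3  → compares 22 vs 3
  JL checks: is 22 less than 3?
  22 > 3, so condition is false
Branch taken: No

No


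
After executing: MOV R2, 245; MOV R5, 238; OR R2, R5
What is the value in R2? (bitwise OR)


Register state trace:
  MOV R2, 245  → R2 = 245 (0b11110101)
  MOV R5, 238  → R5 = 238 (0b11101110)
  OR R2, R5   → R2 = 245 OR 238 = 255 (0b11111111)
Final: R2 = 255

255


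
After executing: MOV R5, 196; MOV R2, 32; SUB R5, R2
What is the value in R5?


Register state trace:
  MOV R5, 196  → R5 = 196
  MOV R2, 32  → R2 = 32
  SUB R5, R2  → R5 = 196 - 32 = 164
Final: R5 = 164

164


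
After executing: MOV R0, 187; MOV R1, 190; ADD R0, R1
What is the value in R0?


Register state trace:
  MOV R0, 187  → R0 = 187
  MOV R1, 190  → R1 = 190
  ADD R0, R1  → R0 = 187 + 190 = 377
Final: R0 = 377

377


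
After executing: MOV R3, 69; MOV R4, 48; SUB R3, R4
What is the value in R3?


Register state trace:
  MOV R3, 69  → R3 = 69
  MOV R4, 48  → R4 = 48
  SUB R3, R4  → R3 = 69 - 48 = 21
Final: R3 = 21

21


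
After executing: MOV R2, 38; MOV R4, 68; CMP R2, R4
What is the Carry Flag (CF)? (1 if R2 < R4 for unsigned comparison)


Register state trace:
  MOV R2, 38  → R2 = 38
  MOV R4, 68  → R4 = 68
  CMP R2, R4  → unsigned 38 - 68: borrow occurs
  38 < 68, so CF = 1
CF = 1

1


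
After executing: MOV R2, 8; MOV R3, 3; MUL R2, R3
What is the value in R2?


Register state trace:
  MOV R2, 8  → R2 = 8
  MOV R3, 3  → R3 = 3
  MUL R2, R3  → R2 = 8 * 3 = 24
Final: R2 = 24

24


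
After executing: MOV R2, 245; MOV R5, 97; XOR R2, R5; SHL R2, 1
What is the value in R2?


Register state trace:
  MOV R2, 245  → R2 = 245 (0b11110101)
  MOV R5, 97  → R5 = 97 (0b01100001)
  XOR R2, R5  → R2 = 245 XOR 97 = 148 (0b10010100)
  SHL R2, 1  → R2 = 148 << 1 = 296
Final: R2 = 296

296


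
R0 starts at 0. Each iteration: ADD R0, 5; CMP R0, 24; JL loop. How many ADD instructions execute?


Loop trace (R0 starts at 0, target 24, step 5):
  ADD #1: R0 = 0 + 5 = 5  → 5 < 24, loop
  ADD #2: R0 = 5 + 5 = 10  → 10 < 24, loop
  ADD #3: R0 = 10 + 5 = 15  → 15 < 24, loop
  ADD #4: R0 = 15 + 5 = 20  → 20 < 24, loop
  ADD #5: R0 = 20 + 5 = 25  → 25 >= 24, exit
Total ADD instructions: 5

5


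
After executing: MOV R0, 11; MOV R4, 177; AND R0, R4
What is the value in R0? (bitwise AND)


Register state trace:
  MOV R0, 11  → R0 = 11 (0b00001011)
  MOV R4, 177  → R4 = 177 (0b10110001)
  AND R0, R4  → R0 = 11 AND 177 = 1 (0b00000001)
Final: R0 = 1

1


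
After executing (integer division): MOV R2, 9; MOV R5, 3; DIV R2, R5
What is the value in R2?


Register state trace:
  MOV R2, 9  → R2 = 9
  MOV R5, 3  → R5 = 3
  DIV R2, R5  → R2 = 9 // 3 = 3
Final: R2 = 3

3


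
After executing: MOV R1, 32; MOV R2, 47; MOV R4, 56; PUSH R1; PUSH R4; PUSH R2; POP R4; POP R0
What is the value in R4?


Stack trace (top is rightmost):
  MOV R1, 32  → R1 = 32
  MOV R2, 47  → R2 = 47
  MOV R4, 56  → R4 = 56
  PUSH R1  → stack: [32]
  PUSH R4  → stack: [32, 56]
  PUSH R2  → stack: [32, 56, 47]
  POP R4  → R4 = 47, stack: [32, 56]
  POP R0  → R0 = 56, stack: [32]
Final: R4 = 47

47


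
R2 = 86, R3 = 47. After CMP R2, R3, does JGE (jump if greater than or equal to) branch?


Trace:
  R2 = 86, R3 = 47
  CMP R2, R3  → compares 86 vs 47
  JGE checks: is 86 greater than or equal to 47?
  86 > 47, so condition is true
Branch taken: Yes

Yes


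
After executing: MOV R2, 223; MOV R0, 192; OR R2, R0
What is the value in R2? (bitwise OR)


Register state trace:
  MOV R2, 223  → R2 = 223 (0b11011111)
  MOV R0, 192  → R0 = 192 (0b11000000)
  OR R2, R0   → R2 = 223 OR 192 = 223 (0b11011111)
Final: R2 = 223

223


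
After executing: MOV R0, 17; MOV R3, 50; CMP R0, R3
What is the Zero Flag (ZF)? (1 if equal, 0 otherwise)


Register state trace:
  MOV R0, 17  → R0 = 17
  MOV R3, 50  → R3 = 50
  CMP R0, R3  → computes 17 - 50 = -33
  Result is nonzero, so values are not equal
ZF = 0

0


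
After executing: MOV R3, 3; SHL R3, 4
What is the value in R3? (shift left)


Register state trace:
  MOV R3, 3  → R3 = 3
  SHL R3, 4  → R3 = 3 << 4 = 3 * 2^4 = 48
Final: R3 = 48

48


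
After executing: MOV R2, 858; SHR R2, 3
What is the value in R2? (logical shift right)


Register state trace:
  MOV R2, 858  → R2 = 858
  SHR R2, 3  → R2 = 858 >> 3 = 858 // 2^3 = 107
Final: R2 = 107

107


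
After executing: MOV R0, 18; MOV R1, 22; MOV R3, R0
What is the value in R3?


Register state trace:
  MOV R0, 18  → R0 = 18
  MOV R1, 22  → R1 = 22
  MOV R3, R0  → R3 = 18
Final: R3 = 18

18


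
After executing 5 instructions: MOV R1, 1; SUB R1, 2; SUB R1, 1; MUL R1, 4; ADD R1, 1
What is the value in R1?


Register state trace:
  MOV R1, 1  → R1 = 1
  SUB R1, 2  → R1 = 1 - 2 = -1
  SUB R1, 1  → R1 = -1 - 1 = -2
  MUL R1, 4  → R1 = -2 * 4 = -8
  ADD R1, 1  → R1 = -8 + 1 = -7
Final: R1 = -7

-7


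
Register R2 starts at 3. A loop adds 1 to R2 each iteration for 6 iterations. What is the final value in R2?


Starting value: R2 = 3
  Iter 1: R2 = 3 + 1 = 4
  Iter 2: R2 = 4 + 1 = 5
  Iter 3: R2 = 5 + 1 = 6
  Iter 4: R2 = 6 + 1 = 7
  Iter 5: R2 = 7 + 1 = 8
  Iter 6: R2 = 8 + 1 = 9
Final: R2 = 9

9


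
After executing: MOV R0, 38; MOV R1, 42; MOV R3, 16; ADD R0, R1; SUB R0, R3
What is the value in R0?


Register state trace:
  MOV R0, 38  → R0 = 38
  MOV R1, 42  → R1 = 42
  MOV R3, 16  → R3 = 16
  ADD R0, R1  → R0 = 38 + 42 = 80
  SUB R0, R3  → R0 = 80 - 16 = 64
Final: R0 = 64

64


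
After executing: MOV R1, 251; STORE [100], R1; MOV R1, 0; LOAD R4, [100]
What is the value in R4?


Register and memory trace:
  MOV R1, 251  → R1 = 251
  STORE [100], R1  → mem[100] = 251
  MOV R1, 0  → R1 = 0
  LOAD R4, [100]  → R4 = mem[100] = 251
Final: R4 = 251

251


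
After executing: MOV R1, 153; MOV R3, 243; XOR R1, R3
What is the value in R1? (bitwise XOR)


Register state trace:
  MOV R1, 153  → R1 = 153 (0b10011001)
  MOV R3, 243  → R3 = 243 (0b11110011)
  XOR R1, R3  → R1 = 153 XOR 243 = 106 (0b01101010)
Final: R1 = 106

106


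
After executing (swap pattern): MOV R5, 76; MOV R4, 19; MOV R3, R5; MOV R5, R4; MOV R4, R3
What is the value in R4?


Register state trace (swap pattern):
  MOV R5, 76  → R5 = 76
  MOV R4, 19  → R4 = 19
  MOV R3, R5  → R3 = 76  (save R5)
  MOV R5, R4  → R5 = 19  (R5 gets R4's value)
  MOV R4, R3  → R4 = 76  (R4 gets saved value)
Final: R4 = 76

76


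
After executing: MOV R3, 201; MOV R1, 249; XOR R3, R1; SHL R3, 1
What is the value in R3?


Register state trace:
  MOV R3, 201  → R3 = 201 (0b11001001)
  MOV R1, 249  → R1 = 249 (0b11111001)
  XOR R3, R1  → R3 = 201 XOR 249 = 48 (0b00110000)
  SHL R3, 1  → R3 = 48 << 1 = 96
Final: R3 = 96

96


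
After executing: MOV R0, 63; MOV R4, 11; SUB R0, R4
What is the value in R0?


Register state trace:
  MOV R0, 63  → R0 = 63
  MOV R4, 11  → R4 = 11
  SUB R0, R4  → R0 = 63 - 11 = 52
Final: R0 = 52

52


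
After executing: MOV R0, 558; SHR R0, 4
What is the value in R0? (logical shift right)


Register state trace:
  MOV R0, 558  → R0 = 558
  SHR R0, 4  → R0 = 558 >> 4 = 558 // 2^4 = 34
Final: R0 = 34

34


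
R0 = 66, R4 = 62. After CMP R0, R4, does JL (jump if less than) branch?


Trace:
  R0 = 66, R4 = 62
  CMP R0, R4  → compares 66 vs 62
  JL checks: is 66 less than 62?
  66 > 62, so condition is false
Branch taken: No

No


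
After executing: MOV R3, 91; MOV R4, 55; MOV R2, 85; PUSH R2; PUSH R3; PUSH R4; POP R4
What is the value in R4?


Stack trace (top is rightmost):
  MOV R3, 91  → R3 = 91
  MOV R4, 55  → R4 = 55
  MOV R2, 85  → R2 = 85
  PUSH R2  → stack: [85]
  PUSH R3  → stack: [85, 91]
  PUSH R4  → stack: [85, 91, 55]
  POP R4  → R4 = 55, stack: [85, 91]
Final: R4 = 55

55


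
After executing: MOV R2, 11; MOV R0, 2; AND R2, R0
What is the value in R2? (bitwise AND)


Register state trace:
  MOV R2, 11  → R2 = 11 (0b00001011)
  MOV R0, 2  → R0 = 2 (0b00000010)
  AND R2, R0  → R2 = 11 AND 2 = 2 (0b00000010)
Final: R2 = 2

2


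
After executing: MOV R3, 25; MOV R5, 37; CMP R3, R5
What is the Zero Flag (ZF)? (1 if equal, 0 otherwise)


Register state trace:
  MOV R3, 25  → R3 = 25
  MOV R5, 37  → R5 = 37
  CMP R3, R5  → computes 25 - 37 = -12
  Result is nonzero, so values are not equal
ZF = 0

0


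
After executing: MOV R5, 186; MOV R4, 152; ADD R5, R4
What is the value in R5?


Register state trace:
  MOV R5, 186  → R5 = 186
  MOV R4, 152  → R4 = 152
  ADD R5, R4  → R5 = 186 + 152 = 338
Final: R5 = 338

338


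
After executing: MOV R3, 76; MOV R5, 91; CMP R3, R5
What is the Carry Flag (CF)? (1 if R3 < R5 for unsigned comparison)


Register state trace:
  MOV R3, 76  → R3 = 76
  MOV R5, 91  → R5 = 91
  CMP R3, R5  → unsigned 76 - 91: borrow occurs
  76 < 91, so CF = 1
CF = 1

1


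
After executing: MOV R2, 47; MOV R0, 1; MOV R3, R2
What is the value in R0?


Register state trace:
  MOV R2, 47  → R2 = 47
  MOV R0, 1  → R0 = 1
  MOV R3, R2  → R3 = 47
Final: R0 = 1

1


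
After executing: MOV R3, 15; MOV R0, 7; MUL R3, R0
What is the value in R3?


Register state trace:
  MOV R3, 15  → R3 = 15
  MOV R0, 7  → R0 = 7
  MUL R3, R0  → R3 = 15 * 7 = 105
Final: R3 = 105

105


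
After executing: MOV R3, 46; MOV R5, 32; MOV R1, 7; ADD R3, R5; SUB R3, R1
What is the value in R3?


Register state trace:
  MOV R3, 46  → R3 = 46
  MOV R5, 32  → R5 = 32
  MOV R1, 7  → R1 = 7
  ADD R3, R5  → R3 = 46 + 32 = 78
  SUB R3, R1  → R3 = 78 - 7 = 71
Final: R3 = 71

71


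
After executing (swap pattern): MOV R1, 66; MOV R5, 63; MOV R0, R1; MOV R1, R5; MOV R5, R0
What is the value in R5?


Register state trace (swap pattern):
  MOV R1, 66  → R1 = 66
  MOV R5, 63  → R5 = 63
  MOV R0, R1  → R0 = 66  (save R1)
  MOV R1, R5  → R1 = 63  (R1 gets R5's value)
  MOV R5, R0  → R5 = 66  (R5 gets saved value)
Final: R5 = 66

66


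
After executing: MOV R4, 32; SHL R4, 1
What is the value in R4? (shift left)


Register state trace:
  MOV R4, 32  → R4 = 32
  SHL R4, 1  → R4 = 32 << 1 = 32 * 2^1 = 64
Final: R4 = 64

64


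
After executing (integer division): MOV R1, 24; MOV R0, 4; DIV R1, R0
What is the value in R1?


Register state trace:
  MOV R1, 24  → R1 = 24
  MOV R0, 4  → R0 = 4
  DIV R1, R0  → R1 = 24 // 4 = 6
Final: R1 = 6

6


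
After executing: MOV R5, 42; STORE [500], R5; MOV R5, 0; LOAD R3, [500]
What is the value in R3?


Register and memory trace:
  MOV R5, 42  → R5 = 42
  STORE [500], R5  → mem[500] = 42
  MOV R5, 0  → R5 = 0
  LOAD R3, [500]  → R3 = mem[500] = 42
Final: R3 = 42

42


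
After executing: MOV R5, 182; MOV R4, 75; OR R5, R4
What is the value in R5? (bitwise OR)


Register state trace:
  MOV R5, 182  → R5 = 182 (0b10110110)
  MOV R4, 75  → R4 = 75 (0b01001011)
  OR R5, R4   → R5 = 182 OR 75 = 255 (0b11111111)
Final: R5 = 255

255


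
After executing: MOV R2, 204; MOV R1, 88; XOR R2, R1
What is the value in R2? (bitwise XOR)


Register state trace:
  MOV R2, 204  → R2 = 204 (0b11001100)
  MOV R1, 88  → R1 = 88 (0b01011000)
  XOR R2, R1  → R2 = 204 XOR 88 = 148 (0b10010100)
Final: R2 = 148

148


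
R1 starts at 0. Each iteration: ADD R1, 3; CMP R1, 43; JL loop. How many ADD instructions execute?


Loop trace (R1 starts at 0, target 43, step 3):
  ADD #1: R1 = 0 + 3 = 3  → 3 < 43, loop
  ADD #2: R1 = 3 + 3 = 6  → 6 < 43, loop
  ADD #3: R1 = 6 + 3 = 9  → 9 < 43, loop
  ADD #4: R1 = 9 + 3 = 12  → 12 < 43, loop
  ADD #5: R1 = 12 + 3 = 15  → 15 < 43, loop
  ADD #6: R1 = 15 + 3 = 18  → 18 < 43, loop
  ADD #7: R1 = 18 + 3 = 21  → 21 < 43, loop
  ADD #8: R1 = 21 + 3 = 24  → 24 < 43, loop
  ADD #9: R1 = 24 + 3 = 27  → 27 < 43, loop
  ADD #10: R1 = 27 + 3 = 30  → 30 < 43, loop
  ADD #11: R1 = 30 + 3 = 33  → 33 < 43, loop
  ADD #12: R1 = 33 + 3 = 36  → 36 < 43, loop
  ADD #13: R1 = 36 + 3 = 39  → 39 < 43, loop
  ADD #14: R1 = 39 + 3 = 42  → 42 < 43, loop
  ADD #15: R1 = 42 + 3 = 45  → 45 >= 43, exit
Total ADD instructions: 15

15


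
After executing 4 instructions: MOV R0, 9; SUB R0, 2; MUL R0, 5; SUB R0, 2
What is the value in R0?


Register state trace:
  MOV R0, 9  → R0 = 9
  SUB R0, 2  → R0 = 9 - 2 = 7
  MUL R0, 5  → R0 = 7 * 5 = 35
  SUB R0, 2  → R0 = 35 - 2 = 33
Final: R0 = 33

33


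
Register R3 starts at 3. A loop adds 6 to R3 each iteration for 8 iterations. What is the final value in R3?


Starting value: R3 = 3
  Iter 1: R3 = 3 + 6 = 9
  Iter 2: R3 = 9 + 6 = 15
  Iter 3: R3 = 15 + 6 = 21
  Iter 4: R3 = 21 + 6 = 27
  Iter 5: R3 = 27 + 6 = 33
  Iter 6: R3 = 33 + 6 = 39
  Iter 7: R3 = 39 + 6 = 45
  Iter 8: R3 = 45 + 6 = 51
Final: R3 = 51

51


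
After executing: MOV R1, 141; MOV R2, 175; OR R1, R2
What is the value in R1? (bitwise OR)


Register state trace:
  MOV R1, 141  → R1 = 141 (0b10001101)
  MOV R2, 175  → R2 = 175 (0b10101111)
  OR R1, R2   → R1 = 141 OR 175 = 175 (0b10101111)
Final: R1 = 175

175


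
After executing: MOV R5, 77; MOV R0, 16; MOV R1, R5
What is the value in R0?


Register state trace:
  MOV R5, 77  → R5 = 77
  MOV R0, 16  → R0 = 16
  MOV R1, R5  → R1 = 77
Final: R0 = 16

16


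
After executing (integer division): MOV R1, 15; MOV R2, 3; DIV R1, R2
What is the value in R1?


Register state trace:
  MOV R1, 15  → R1 = 15
  MOV R2, 3  → R2 = 3
  DIV R1, R2  → R1 = 15 // 3 = 5
Final: R1 = 5

5


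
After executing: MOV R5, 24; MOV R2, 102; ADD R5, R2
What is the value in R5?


Register state trace:
  MOV R5, 24  → R5 = 24
  MOV R2, 102  → R2 = 102
  ADD R5, R2  → R5 = 24 + 102 = 126
Final: R5 = 126

126


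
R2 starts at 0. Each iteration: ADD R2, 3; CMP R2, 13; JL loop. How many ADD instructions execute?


Loop trace (R2 starts at 0, target 13, step 3):
  ADD #1: R2 = 0 + 3 = 3  → 3 < 13, loop
  ADD #2: R2 = 3 + 3 = 6  → 6 < 13, loop
  ADD #3: R2 = 6 + 3 = 9  → 9 < 13, loop
  ADD #4: R2 = 9 + 3 = 12  → 12 < 13, loop
  ADD #5: R2 = 12 + 3 = 15  → 15 >= 13, exit
Total ADD instructions: 5

5


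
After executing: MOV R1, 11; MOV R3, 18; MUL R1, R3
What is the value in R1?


Register state trace:
  MOV R1, 11  → R1 = 11
  MOV R3, 18  → R3 = 18
  MUL R1, R3  → R1 = 11 * 18 = 198
Final: R1 = 198

198


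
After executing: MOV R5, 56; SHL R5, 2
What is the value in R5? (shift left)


Register state trace:
  MOV R5, 56  → R5 = 56
  SHL R5, 2  → R5 = 56 << 2 = 56 * 2^2 = 224
Final: R5 = 224

224


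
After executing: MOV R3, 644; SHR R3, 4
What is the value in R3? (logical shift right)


Register state trace:
  MOV R3, 644  → R3 = 644
  SHR R3, 4  → R3 = 644 >> 4 = 644 // 2^4 = 40
Final: R3 = 40

40


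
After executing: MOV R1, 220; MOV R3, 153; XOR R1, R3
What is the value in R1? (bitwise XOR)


Register state trace:
  MOV R1, 220  → R1 = 220 (0b11011100)
  MOV R3, 153  → R3 = 153 (0b10011001)
  XOR R1, R3  → R1 = 220 XOR 153 = 69 (0b01000101)
Final: R1 = 69

69


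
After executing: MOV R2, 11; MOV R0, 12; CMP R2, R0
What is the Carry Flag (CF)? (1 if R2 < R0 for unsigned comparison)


Register state trace:
  MOV R2, 11  → R2 = 11
  MOV R0, 12  → R0 = 12
  CMP R2, R0  → unsigned 11 - 12: borrow occurs
  11 < 12, so CF = 1
CF = 1

1


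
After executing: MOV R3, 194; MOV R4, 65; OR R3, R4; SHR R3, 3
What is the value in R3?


Register state trace:
  MOV R3, 194  → R3 = 194 (0b11000010)
  MOV R4, 65  → R4 = 65 (0b01000001)
  OR R3, R4  → R3 = 194 OR 65 = 195 (0b11000011)
  SHR R3, 3  → R3 = 195 >> 3 = 24
Final: R3 = 24

24


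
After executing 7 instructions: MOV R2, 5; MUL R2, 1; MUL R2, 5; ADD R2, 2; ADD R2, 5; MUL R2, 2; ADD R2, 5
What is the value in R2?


Register state trace:
  MOV R2, 5  → R2 = 5
  MUL R2, 1  → R2 = 5 * 1 = 5
  MUL R2, 5  → R2 = 5 * 5 = 25
  ADD R2, 2  → R2 = 25 + 2 = 27
  ADD R2, 5  → R2 = 27 + 5 = 32
  MUL R2, 2  → R2 = 32 * 2 = 64
  ADD R2, 5  → R2 = 64 + 5 = 69
Final: R2 = 69

69


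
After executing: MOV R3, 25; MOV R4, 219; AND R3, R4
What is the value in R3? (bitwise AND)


Register state trace:
  MOV R3, 25  → R3 = 25 (0b00011001)
  MOV R4, 219  → R4 = 219 (0b11011011)
  AND R3, R4  → R3 = 25 AND 219 = 25 (0b00011001)
Final: R3 = 25

25


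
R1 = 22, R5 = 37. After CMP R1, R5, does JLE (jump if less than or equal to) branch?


Trace:
  R1 = 22, R5 = 37
  CMP R1, R5  → compares 22 vs 37
  JLE checks: is 22 less than or equal to 37?
  22 < 37, so condition is true
Branch taken: Yes

Yes


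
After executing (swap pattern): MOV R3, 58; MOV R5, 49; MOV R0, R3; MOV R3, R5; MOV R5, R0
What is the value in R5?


Register state trace (swap pattern):
  MOV R3, 58  → R3 = 58
  MOV R5, 49  → R5 = 49
  MOV R0, R3  → R0 = 58  (save R3)
  MOV R3, R5  → R3 = 49  (R3 gets R5's value)
  MOV R5, R0  → R5 = 58  (R5 gets saved value)
Final: R5 = 58

58


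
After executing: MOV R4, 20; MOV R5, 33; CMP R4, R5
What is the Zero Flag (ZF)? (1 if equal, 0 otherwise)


Register state trace:
  MOV R4, 20  → R4 = 20
  MOV R5, 33  → R5 = 33
  CMP R4, R5  → computes 20 - 33 = -13
  Result is nonzero, so values are not equal
ZF = 0

0


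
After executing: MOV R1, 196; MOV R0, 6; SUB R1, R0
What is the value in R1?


Register state trace:
  MOV R1, 196  → R1 = 196
  MOV R0, 6  → R0 = 6
  SUB R1, R0  → R1 = 196 - 6 = 190
Final: R1 = 190

190


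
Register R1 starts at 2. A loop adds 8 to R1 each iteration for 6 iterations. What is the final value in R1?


Starting value: R1 = 2
  Iter 1: R1 = 2 + 8 = 10
  Iter 2: R1 = 10 + 8 = 18
  Iter 3: R1 = 18 + 8 = 26
  Iter 4: R1 = 26 + 8 = 34
  Iter 5: R1 = 34 + 8 = 42
  Iter 6: R1 = 42 + 8 = 50
Final: R1 = 50

50


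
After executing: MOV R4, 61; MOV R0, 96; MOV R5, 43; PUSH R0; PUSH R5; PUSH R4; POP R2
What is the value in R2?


Stack trace (top is rightmost):
  MOV R4, 61  → R4 = 61
  MOV R0, 96  → R0 = 96
  MOV R5, 43  → R5 = 43
  PUSH R0  → stack: [96]
  PUSH R5  → stack: [96, 43]
  PUSH R4  → stack: [96, 43, 61]
  POP R2  → R2 = 61, stack: [96, 43]
Final: R2 = 61

61


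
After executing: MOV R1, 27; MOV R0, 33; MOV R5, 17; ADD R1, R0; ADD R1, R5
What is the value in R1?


Register state trace:
  MOV R1, 27  → R1 = 27
  MOV R0, 33  → R0 = 33
  MOV R5, 17  → R5 = 17
  ADD R1, R0  → R1 = 27 + 33 = 60
  ADD R1, R5  → R1 = 60 + 17 = 77
Final: R1 = 77

77


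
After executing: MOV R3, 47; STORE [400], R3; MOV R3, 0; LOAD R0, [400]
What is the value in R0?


Register and memory trace:
  MOV R3, 47  → R3 = 47
  STORE [400], R3  → mem[400] = 47
  MOV R3, 0  → R3 = 0
  LOAD R0, [400]  → R0 = mem[400] = 47
Final: R0 = 47

47


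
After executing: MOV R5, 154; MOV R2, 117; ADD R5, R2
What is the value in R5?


Register state trace:
  MOV R5, 154  → R5 = 154
  MOV R2, 117  → R2 = 117
  ADD R5, R2  → R5 = 154 + 117 = 271
Final: R5 = 271

271


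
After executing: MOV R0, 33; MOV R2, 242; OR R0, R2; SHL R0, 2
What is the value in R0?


Register state trace:
  MOV R0, 33  → R0 = 33 (0b00100001)
  MOV R2, 242  → R2 = 242 (0b11110010)
  OR R0, R2  → R0 = 33 OR 242 = 243 (0b11110011)
  SHL R0, 2  → R0 = 243 << 2 = 972
Final: R0 = 972

972


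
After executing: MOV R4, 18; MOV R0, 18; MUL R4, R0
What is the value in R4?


Register state trace:
  MOV R4, 18  → R4 = 18
  MOV R0, 18  → R0 = 18
  MUL R4, R0  → R4 = 18 * 18 = 324
Final: R4 = 324

324


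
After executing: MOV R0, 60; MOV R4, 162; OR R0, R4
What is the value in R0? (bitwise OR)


Register state trace:
  MOV R0, 60  → R0 = 60 (0b00111100)
  MOV R4, 162  → R4 = 162 (0b10100010)
  OR R0, R4   → R0 = 60 OR 162 = 190 (0b10111110)
Final: R0 = 190

190


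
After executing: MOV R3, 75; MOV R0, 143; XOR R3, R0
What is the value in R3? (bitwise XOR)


Register state trace:
  MOV R3, 75  → R3 = 75 (0b01001011)
  MOV R0, 143  → R0 = 143 (0b10001111)
  XOR R3, R0  → R3 = 75 XOR 143 = 196 (0b11000100)
Final: R3 = 196

196


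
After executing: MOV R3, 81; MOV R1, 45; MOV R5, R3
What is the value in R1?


Register state trace:
  MOV R3, 81  → R3 = 81
  MOV R1, 45  → R1 = 45
  MOV R5, R3  → R5 = 81
Final: R1 = 45

45


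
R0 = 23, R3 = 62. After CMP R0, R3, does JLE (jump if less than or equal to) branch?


Trace:
  R0 = 23, R3 = 62
  CMP R0, R3  → compares 23 vs 62
  JLE checks: is 23 less than or equal to 62?
  23 < 62, so condition is true
Branch taken: Yes

Yes


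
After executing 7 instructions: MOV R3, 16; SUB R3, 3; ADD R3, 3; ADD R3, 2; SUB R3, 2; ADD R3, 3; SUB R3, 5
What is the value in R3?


Register state trace:
  MOV R3, 16  → R3 = 16
  SUB R3, 3  → R3 = 16 - 3 = 13
  ADD R3, 3  → R3 = 13 + 3 = 16
  ADD R3, 2  → R3 = 16 + 2 = 18
  SUB R3, 2  → R3 = 18 - 2 = 16
  ADD R3, 3  → R3 = 16 + 3 = 19
  SUB R3, 5  → R3 = 19 - 5 = 14
Final: R3 = 14

14


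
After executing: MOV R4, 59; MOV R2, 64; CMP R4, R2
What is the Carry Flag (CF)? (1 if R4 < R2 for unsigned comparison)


Register state trace:
  MOV R4, 59  → R4 = 59
  MOV R2, 64  → R2 = 64
  CMP R4, R2  → unsigned 59 - 64: borrow occurs
  59 < 64, so CF = 1
CF = 1

1


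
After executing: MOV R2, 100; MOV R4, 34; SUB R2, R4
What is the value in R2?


Register state trace:
  MOV R2, 100  → R2 = 100
  MOV R4, 34  → R4 = 34
  SUB R2, R4  → R2 = 100 - 34 = 66
Final: R2 = 66

66


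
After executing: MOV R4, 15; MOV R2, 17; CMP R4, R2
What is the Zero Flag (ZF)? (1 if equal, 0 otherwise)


Register state trace:
  MOV R4, 15  → R4 = 15
  MOV R2, 17  → R2 = 17
  CMP R4, R2  → computes 15 - 17 = -2
  Result is nonzero, so values are not equal
ZF = 0

0


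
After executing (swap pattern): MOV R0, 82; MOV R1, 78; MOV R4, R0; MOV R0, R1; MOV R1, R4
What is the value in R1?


Register state trace (swap pattern):
  MOV R0, 82  → R0 = 82
  MOV R1, 78  → R1 = 78
  MOV R4, R0  → R4 = 82  (save R0)
  MOV R0, R1  → R0 = 78  (R0 gets R1's value)
  MOV R1, R4  → R1 = 82  (R1 gets saved value)
Final: R1 = 82

82


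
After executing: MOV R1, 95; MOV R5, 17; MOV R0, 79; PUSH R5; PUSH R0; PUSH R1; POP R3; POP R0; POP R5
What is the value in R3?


Stack trace (top is rightmost):
  MOV R1, 95  → R1 = 95
  MOV R5, 17  → R5 = 17
  MOV R0, 79  → R0 = 79
  PUSH R5  → stack: [17]
  PUSH R0  → stack: [17, 79]
  PUSH R1  → stack: [17, 79, 95]
  POP R3  → R3 = 95, stack: [17, 79]
  POP R0  → R0 = 79, stack: [17]
  POP R5  → R5 = 17, stack: []
Final: R3 = 95

95


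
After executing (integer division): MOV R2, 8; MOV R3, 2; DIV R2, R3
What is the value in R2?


Register state trace:
  MOV R2, 8  → R2 = 8
  MOV R3, 2  → R3 = 2
  DIV R2, R3  → R2 = 8 // 2 = 4
Final: R2 = 4

4


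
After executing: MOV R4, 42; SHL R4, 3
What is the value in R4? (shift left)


Register state trace:
  MOV R4, 42  → R4 = 42
  SHL R4, 3  → R4 = 42 << 3 = 42 * 2^3 = 336
Final: R4 = 336

336


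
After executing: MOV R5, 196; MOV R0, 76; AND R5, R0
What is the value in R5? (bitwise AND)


Register state trace:
  MOV R5, 196  → R5 = 196 (0b11000100)
  MOV R0, 76  → R0 = 76 (0b01001100)
  AND R5, R0  → R5 = 196 AND 76 = 68 (0b01000100)
Final: R5 = 68

68


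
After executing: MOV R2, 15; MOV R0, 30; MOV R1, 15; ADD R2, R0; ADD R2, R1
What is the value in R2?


Register state trace:
  MOV R2, 15  → R2 = 15
  MOV R0, 30  → R0 = 30
  MOV R1, 15  → R1 = 15
  ADD R2, R0  → R2 = 15 + 30 = 45
  ADD R2, R1  → R2 = 45 + 15 = 60
Final: R2 = 60

60


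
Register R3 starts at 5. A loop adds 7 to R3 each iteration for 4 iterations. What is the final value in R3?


Starting value: R3 = 5
  Iter 1: R3 = 5 + 7 = 12
  Iter 2: R3 = 12 + 7 = 19
  Iter 3: R3 = 19 + 7 = 26
  Iter 4: R3 = 26 + 7 = 33
Final: R3 = 33

33


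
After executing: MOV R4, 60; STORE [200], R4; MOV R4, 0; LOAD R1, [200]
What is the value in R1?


Register and memory trace:
  MOV R4, 60  → R4 = 60
  STORE [200], R4  → mem[200] = 60
  MOV R4, 0  → R4 = 0
  LOAD R1, [200]  → R1 = mem[200] = 60
Final: R1 = 60

60


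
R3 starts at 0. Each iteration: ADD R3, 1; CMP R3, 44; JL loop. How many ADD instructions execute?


Loop trace (R3 starts at 0, target 44, step 1):
  ADD #1: R3 = 0 + 1 = 1  → 1 < 44, loop
  ADD #2: R3 = 1 + 1 = 2  → 2 < 44, loop
  ADD #3: R3 = 2 + 1 = 3  → 3 < 44, loop
  ADD #4: R3 = 3 + 1 = 4  → 4 < 44, loop
  ADD #5: R3 = 4 + 1 = 5  → 5 < 44, loop
  ADD #6: R3 = 5 + 1 = 6  → 6 < 44, loop
  ADD #7: R3 = 6 + 1 = 7  → 7 < 44, loop
  ADD #8: R3 = 7 + 1 = 8  → 8 < 44, loop
  ADD #9: R3 = 8 + 1 = 9  → 9 < 44, loop
  ADD #10: R3 = 9 + 1 = 10  → 10 < 44, loop
  ADD #11: R3 = 10 + 1 = 11  → 11 < 44, loop
  ADD #12: R3 = 11 + 1 = 12  → 12 < 44, loop
  ADD #13: R3 = 12 + 1 = 13  → 13 < 44, loop
  ADD #14: R3 = 13 + 1 = 14  → 14 < 44, loop
  ADD #15: R3 = 14 + 1 = 15  → 15 < 44, loop
  ADD #16: R3 = 15 + 1 = 16  → 16 < 44, loop
  ADD #17: R3 = 16 + 1 = 17  → 17 < 44, loop
  ADD #18: R3 = 17 + 1 = 18  → 18 < 44, loop
  ADD #19: R3 = 18 + 1 = 19  → 19 < 44, loop
  ADD #20: R3 = 19 + 1 = 20  → 20 < 44, loop
  ADD #21: R3 = 20 + 1 = 21  → 21 < 44, loop
  ADD #22: R3 = 21 + 1 = 22  → 22 < 44, loop
  ADD #23: R3 = 22 + 1 = 23  → 23 < 44, loop
  ADD #24: R3 = 23 + 1 = 24  → 24 < 44, loop
  ADD #25: R3 = 24 + 1 = 25  → 25 < 44, loop
  ADD #26: R3 = 25 + 1 = 26  → 26 < 44, loop
  ADD #27: R3 = 26 + 1 = 27  → 27 < 44, loop
  ADD #28: R3 = 27 + 1 = 28  → 28 < 44, loop
  ADD #29: R3 = 28 + 1 = 29  → 29 < 44, loop
  ADD #30: R3 = 29 + 1 = 30  → 30 < 44, loop
  ADD #31: R3 = 30 + 1 = 31  → 31 < 44, loop
  ADD #32: R3 = 31 + 1 = 32  → 32 < 44, loop
  ADD #33: R3 = 32 + 1 = 33  → 33 < 44, loop
  ADD #34: R3 = 33 + 1 = 34  → 34 < 44, loop
  ADD #35: R3 = 34 + 1 = 35  → 35 < 44, loop
  ADD #36: R3 = 35 + 1 = 36  → 36 < 44, loop
  ADD #37: R3 = 36 + 1 = 37  → 37 < 44, loop
  ADD #38: R3 = 37 + 1 = 38  → 38 < 44, loop
  ADD #39: R3 = 38 + 1 = 39  → 39 < 44, loop
  ADD #40: R3 = 39 + 1 = 40  → 40 < 44, loop
  ADD #41: R3 = 40 + 1 = 41  → 41 < 44, loop
  ADD #42: R3 = 41 + 1 = 42  → 42 < 44, loop
  ADD #43: R3 = 42 + 1 = 43  → 43 < 44, loop
  ADD #44: R3 = 43 + 1 = 44  → 44 >= 44, exit
Total ADD instructions: 44

44


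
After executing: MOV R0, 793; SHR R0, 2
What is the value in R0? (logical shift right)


Register state trace:
  MOV R0, 793  → R0 = 793
  SHR R0, 2  → R0 = 793 >> 2 = 793 // 2^2 = 198
Final: R0 = 198

198


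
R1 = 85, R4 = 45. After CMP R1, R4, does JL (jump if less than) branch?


Trace:
  R1 = 85, R4 = 45
  CMP R1, R4  → compares 85 vs 45
  JL checks: is 85 less than 45?
  85 > 45, so condition is false
Branch taken: No

No


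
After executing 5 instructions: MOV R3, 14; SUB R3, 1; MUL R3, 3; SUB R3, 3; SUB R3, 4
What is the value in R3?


Register state trace:
  MOV R3, 14  → R3 = 14
  SUB R3, 1  → R3 = 14 - 1 = 13
  MUL R3, 3  → R3 = 13 * 3 = 39
  SUB R3, 3  → R3 = 39 - 3 = 36
  SUB R3, 4  → R3 = 36 - 4 = 32
Final: R3 = 32

32


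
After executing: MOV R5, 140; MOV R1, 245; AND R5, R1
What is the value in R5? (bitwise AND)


Register state trace:
  MOV R5, 140  → R5 = 140 (0b10001100)
  MOV R1, 245  → R1 = 245 (0b11110101)
  AND R5, R1  → R5 = 140 AND 245 = 132 (0b10000100)
Final: R5 = 132

132


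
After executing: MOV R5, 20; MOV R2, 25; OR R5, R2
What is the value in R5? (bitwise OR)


Register state trace:
  MOV R5, 20  → R5 = 20 (0b00010100)
  MOV R2, 25  → R2 = 25 (0b00011001)
  OR R5, R2   → R5 = 20 OR 25 = 29 (0b00011101)
Final: R5 = 29

29


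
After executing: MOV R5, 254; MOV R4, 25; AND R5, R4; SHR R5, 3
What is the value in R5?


Register state trace:
  MOV R5, 254  → R5 = 254 (0b11111110)
  MOV R4, 25  → R4 = 25 (0b00011001)
  AND R5, R4  → R5 = 254 AND 25 = 24 (0b00011000)
  SHR R5, 3  → R5 = 24 >> 3 = 3
Final: R5 = 3

3


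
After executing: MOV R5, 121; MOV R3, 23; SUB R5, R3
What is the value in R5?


Register state trace:
  MOV R5, 121  → R5 = 121
  MOV R3, 23  → R3 = 23
  SUB R5, R3  → R5 = 121 - 23 = 98
Final: R5 = 98

98


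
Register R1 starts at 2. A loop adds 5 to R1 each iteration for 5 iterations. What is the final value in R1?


Starting value: R1 = 2
  Iter 1: R1 = 2 + 5 = 7
  Iter 2: R1 = 7 + 5 = 12
  Iter 3: R1 = 12 + 5 = 17
  Iter 4: R1 = 17 + 5 = 22
  Iter 5: R1 = 22 + 5 = 27
Final: R1 = 27

27


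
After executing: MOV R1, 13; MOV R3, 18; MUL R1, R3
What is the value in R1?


Register state trace:
  MOV R1, 13  → R1 = 13
  MOV R3, 18  → R3 = 18
  MUL R1, R3  → R1 = 13 * 18 = 234
Final: R1 = 234

234


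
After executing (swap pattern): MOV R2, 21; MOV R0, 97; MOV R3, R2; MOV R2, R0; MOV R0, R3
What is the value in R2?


Register state trace (swap pattern):
  MOV R2, 21  → R2 = 21
  MOV R0, 97  → R0 = 97
  MOV R3, R2  → R3 = 21  (save R2)
  MOV R2, R0  → R2 = 97  (R2 gets R0's value)
  MOV R0, R3  → R0 = 21  (R0 gets saved value)
Final: R2 = 97

97


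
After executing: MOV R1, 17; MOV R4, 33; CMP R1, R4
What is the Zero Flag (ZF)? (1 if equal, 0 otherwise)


Register state trace:
  MOV R1, 17  → R1 = 17
  MOV R4, 33  → R4 = 33
  CMP R1, R4  → computes 17 - 33 = -16
  Result is nonzero, so values are not equal
ZF = 0

0


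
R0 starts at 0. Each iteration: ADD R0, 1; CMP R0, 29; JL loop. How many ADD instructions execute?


Loop trace (R0 starts at 0, target 29, step 1):
  ADD #1: R0 = 0 + 1 = 1  → 1 < 29, loop
  ADD #2: R0 = 1 + 1 = 2  → 2 < 29, loop
  ADD #3: R0 = 2 + 1 = 3  → 3 < 29, loop
  ADD #4: R0 = 3 + 1 = 4  → 4 < 29, loop
  ADD #5: R0 = 4 + 1 = 5  → 5 < 29, loop
  ADD #6: R0 = 5 + 1 = 6  → 6 < 29, loop
  ADD #7: R0 = 6 + 1 = 7  → 7 < 29, loop
  ADD #8: R0 = 7 + 1 = 8  → 8 < 29, loop
  ADD #9: R0 = 8 + 1 = 9  → 9 < 29, loop
  ADD #10: R0 = 9 + 1 = 10  → 10 < 29, loop
  ADD #11: R0 = 10 + 1 = 11  → 11 < 29, loop
  ADD #12: R0 = 11 + 1 = 12  → 12 < 29, loop
  ADD #13: R0 = 12 + 1 = 13  → 13 < 29, loop
  ADD #14: R0 = 13 + 1 = 14  → 14 < 29, loop
  ADD #15: R0 = 14 + 1 = 15  → 15 < 29, loop
  ADD #16: R0 = 15 + 1 = 16  → 16 < 29, loop
  ADD #17: R0 = 16 + 1 = 17  → 17 < 29, loop
  ADD #18: R0 = 17 + 1 = 18  → 18 < 29, loop
  ADD #19: R0 = 18 + 1 = 19  → 19 < 29, loop
  ADD #20: R0 = 19 + 1 = 20  → 20 < 29, loop
  ADD #21: R0 = 20 + 1 = 21  → 21 < 29, loop
  ADD #22: R0 = 21 + 1 = 22  → 22 < 29, loop
  ADD #23: R0 = 22 + 1 = 23  → 23 < 29, loop
  ADD #24: R0 = 23 + 1 = 24  → 24 < 29, loop
  ADD #25: R0 = 24 + 1 = 25  → 25 < 29, loop
  ADD #26: R0 = 25 + 1 = 26  → 26 < 29, loop
  ADD #27: R0 = 26 + 1 = 27  → 27 < 29, loop
  ADD #28: R0 = 27 + 1 = 28  → 28 < 29, loop
  ADD #29: R0 = 28 + 1 = 29  → 29 >= 29, exit
Total ADD instructions: 29

29


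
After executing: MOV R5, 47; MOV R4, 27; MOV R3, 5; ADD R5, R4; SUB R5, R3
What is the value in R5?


Register state trace:
  MOV R5, 47  → R5 = 47
  MOV R4, 27  → R4 = 27
  MOV R3, 5  → R3 = 5
  ADD R5, R4  → R5 = 47 + 27 = 74
  SUB R5, R3  → R5 = 74 - 5 = 69
Final: R5 = 69

69


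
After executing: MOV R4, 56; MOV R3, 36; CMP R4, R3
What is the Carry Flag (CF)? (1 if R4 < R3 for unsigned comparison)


Register state trace:
  MOV R4, 56  → R4 = 56
  MOV R3, 36  → R3 = 36
  CMP R4, R3  → unsigned 56 - 36: no borrow
  56 >= 36, so CF = 0
CF = 0

0


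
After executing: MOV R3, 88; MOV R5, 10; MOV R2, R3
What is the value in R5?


Register state trace:
  MOV R3, 88  → R3 = 88
  MOV R5, 10  → R5 = 10
  MOV R2, R3  → R2 = 88
Final: R5 = 10

10


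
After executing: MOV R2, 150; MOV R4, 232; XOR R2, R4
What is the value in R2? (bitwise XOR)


Register state trace:
  MOV R2, 150  → R2 = 150 (0b10010110)
  MOV R4, 232  → R4 = 232 (0b11101000)
  XOR R2, R4  → R2 = 150 XOR 232 = 126 (0b01111110)
Final: R2 = 126

126


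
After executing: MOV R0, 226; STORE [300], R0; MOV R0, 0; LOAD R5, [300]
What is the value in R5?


Register and memory trace:
  MOV R0, 226  → R0 = 226
  STORE [300], R0  → mem[300] = 226
  MOV R0, 0  → R0 = 0
  LOAD R5, [300]  → R5 = mem[300] = 226
Final: R5 = 226

226


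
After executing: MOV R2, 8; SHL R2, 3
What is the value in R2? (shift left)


Register state trace:
  MOV R2, 8  → R2 = 8
  SHL R2, 3  → R2 = 8 << 3 = 8 * 2^3 = 64
Final: R2 = 64

64


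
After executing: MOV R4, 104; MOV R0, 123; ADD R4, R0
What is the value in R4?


Register state trace:
  MOV R4, 104  → R4 = 104
  MOV R0, 123  → R0 = 123
  ADD R4, R0  → R4 = 104 + 123 = 227
Final: R4 = 227

227


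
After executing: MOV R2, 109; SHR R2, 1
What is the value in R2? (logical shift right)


Register state trace:
  MOV R2, 109  → R2 = 109
  SHR R2, 1  → R2 = 109 >> 1 = 109 // 2^1 = 54
Final: R2 = 54

54


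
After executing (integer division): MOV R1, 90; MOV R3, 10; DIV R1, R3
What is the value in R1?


Register state trace:
  MOV R1, 90  → R1 = 90
  MOV R3, 10  → R3 = 10
  DIV R1, R3  → R1 = 90 // 10 = 9
Final: R1 = 9

9


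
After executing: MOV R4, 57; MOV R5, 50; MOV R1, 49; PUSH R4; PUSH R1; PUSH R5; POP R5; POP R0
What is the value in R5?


Stack trace (top is rightmost):
  MOV R4, 57  → R4 = 57
  MOV R5, 50  → R5 = 50
  MOV R1, 49  → R1 = 49
  PUSH R4  → stack: [57]
  PUSH R1  → stack: [57, 49]
  PUSH R5  → stack: [57, 49, 50]
  POP R5  → R5 = 50, stack: [57, 49]
  POP R0  → R0 = 49, stack: [57]
Final: R5 = 50

50


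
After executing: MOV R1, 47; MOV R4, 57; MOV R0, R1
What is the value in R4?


Register state trace:
  MOV R1, 47  → R1 = 47
  MOV R4, 57  → R4 = 57
  MOV R0, R1  → R0 = 47
Final: R4 = 57

57


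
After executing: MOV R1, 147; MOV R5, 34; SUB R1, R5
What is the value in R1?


Register state trace:
  MOV R1, 147  → R1 = 147
  MOV R5, 34  → R5 = 34
  SUB R1, R5  → R1 = 147 - 34 = 113
Final: R1 = 113

113


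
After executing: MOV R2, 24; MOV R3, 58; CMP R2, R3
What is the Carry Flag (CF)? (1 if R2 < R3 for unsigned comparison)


Register state trace:
  MOV R2, 24  → R2 = 24
  MOV R3, 58  → R3 = 58
  CMP R2, R3  → unsigned 24 - 58: borrow occurs
  24 < 58, so CF = 1
CF = 1

1


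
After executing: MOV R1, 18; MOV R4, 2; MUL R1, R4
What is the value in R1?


Register state trace:
  MOV R1, 18  → R1 = 18
  MOV R4, 2  → R4 = 2
  MUL R1, R4  → R1 = 18 * 2 = 36
Final: R1 = 36

36


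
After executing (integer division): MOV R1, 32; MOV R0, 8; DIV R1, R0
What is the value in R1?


Register state trace:
  MOV R1, 32  → R1 = 32
  MOV R0, 8  → R0 = 8
  DIV R1, R0  → R1 = 32 // 8 = 4
Final: R1 = 4

4


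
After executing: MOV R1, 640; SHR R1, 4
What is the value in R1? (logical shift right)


Register state trace:
  MOV R1, 640  → R1 = 640
  SHR R1, 4  → R1 = 640 >> 4 = 640 // 2^4 = 40
Final: R1 = 40

40


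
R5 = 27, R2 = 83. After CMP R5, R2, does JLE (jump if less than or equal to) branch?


Trace:
  R5 = 27, R2 = 83
  CMP R5, R2  → compares 27 vs 83
  JLE checks: is 27 less than or equal to 83?
  27 < 83, so condition is true
Branch taken: Yes

Yes


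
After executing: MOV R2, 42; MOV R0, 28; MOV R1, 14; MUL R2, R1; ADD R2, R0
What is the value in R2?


Register state trace:
  MOV R2, 42  → R2 = 42
  MOV R0, 28  → R0 = 28
  MOV R1, 14  → R1 = 14
  MUL R2, R1  → R2 = 42 * 14 = 588
  ADD R2, R0  → R2 = 588 + 28 = 616
Final: R2 = 616

616


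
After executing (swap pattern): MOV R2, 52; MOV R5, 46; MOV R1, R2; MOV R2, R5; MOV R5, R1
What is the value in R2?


Register state trace (swap pattern):
  MOV R2, 52  → R2 = 52
  MOV R5, 46  → R5 = 46
  MOV R1, R2  → R1 = 52  (save R2)
  MOV R2, R5  → R2 = 46  (R2 gets R5's value)
  MOV R5, R1  → R5 = 52  (R5 gets saved value)
Final: R2 = 46

46


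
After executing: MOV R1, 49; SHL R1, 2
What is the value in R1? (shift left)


Register state trace:
  MOV R1, 49  → R1 = 49
  SHL R1, 2  → R1 = 49 << 2 = 49 * 2^2 = 196
Final: R1 = 196

196
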